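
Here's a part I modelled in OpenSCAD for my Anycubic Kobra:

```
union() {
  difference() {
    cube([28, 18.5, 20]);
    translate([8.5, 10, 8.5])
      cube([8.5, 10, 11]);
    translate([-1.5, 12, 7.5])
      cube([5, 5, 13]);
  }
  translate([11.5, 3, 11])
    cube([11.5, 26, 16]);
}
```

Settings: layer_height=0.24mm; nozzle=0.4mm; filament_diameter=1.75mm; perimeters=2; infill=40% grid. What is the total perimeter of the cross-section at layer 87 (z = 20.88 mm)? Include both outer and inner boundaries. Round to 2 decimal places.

At z = 20.88 mm: the cube is absent (z outside [0, 20]); the cube at (8.5, 10) does not reach this height (z outside [8.5, 19.5]); the cube at (-1.5, 12) is absent (z outside [7.5, 20.5]); Taking the first minus the rest: the first operand is absent here, so nothing remains; the cube at (11.5, 3) (footprint 11.5×26) is included at this height (perimeter 75.00 mm); Merging all regions: only the 11.5×26 cube at (11.5, 3) is present, so the union is just that shape — boundary = 75.00 mm. Overall, the cross-section is a single solid region. Total boundary length (outer) = 75.00 mm.

75.00 mm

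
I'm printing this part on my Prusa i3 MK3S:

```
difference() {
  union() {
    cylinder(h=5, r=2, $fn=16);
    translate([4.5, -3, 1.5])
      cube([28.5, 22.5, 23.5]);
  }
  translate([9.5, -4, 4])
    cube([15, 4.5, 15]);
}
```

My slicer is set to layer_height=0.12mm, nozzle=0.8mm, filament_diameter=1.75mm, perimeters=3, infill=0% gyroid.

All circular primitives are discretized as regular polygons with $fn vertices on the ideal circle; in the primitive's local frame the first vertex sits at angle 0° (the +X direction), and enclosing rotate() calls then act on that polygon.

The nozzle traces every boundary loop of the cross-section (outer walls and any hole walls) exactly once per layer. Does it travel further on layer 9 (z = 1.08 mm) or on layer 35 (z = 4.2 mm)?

Layer 9 (z = 1.08): the r=2 cylinder gives a regular 16-gon of circumradius 2 (constant along its height) (perimeter = 2·16·2.000·sin(180°/16) = 12.49 mm); the cube at (4.5, -3) does not reach this height (z outside [1.5, 25]); Taking the union: only the r=2 cylinder is present, so the union is just that shape — boundary = 12.49 mm; the cube at (9.5, -4) does not reach this height (z outside [4, 19]); Subtracting the remaining from the first: none of the subtracted shapes is present at this height, so that combined region is unchanged — boundary = 12.49 mm. So its perimeter = 12.49 mm. Layer 35 (z = 4.2): the cylinder: section is a regular 16-gon, circumradius r=2 (perimeter = 2·16·2.000·sin(180°/16) = 12.49 mm); the 28.5×22.5 cube at (4.5, -3) contributes its full rectangle (perimeter 102.00 mm); Taking the union: the 2 present regions are separate (no shared area or edge), so areas and boundary lengths simply add and each stays a separate island — boundary = 114.49 mm; the 15×4.5 cube at (9.5, -4) contributes its full rectangle (perimeter 39.00 mm); Taking the first minus the rest: starting from the result so far, the 15×4.5 cube at (9.5, -4) partially overlaps it — only the 52.50 mm² overlap (of its 67.50 mm²) is removed, clipping the outline — boundary = 121.49 mm. So its perimeter = 121.49 mm. Layer 35 is larger (121.49 vs 12.49 mm).

layer 35 (z = 4.2 mm)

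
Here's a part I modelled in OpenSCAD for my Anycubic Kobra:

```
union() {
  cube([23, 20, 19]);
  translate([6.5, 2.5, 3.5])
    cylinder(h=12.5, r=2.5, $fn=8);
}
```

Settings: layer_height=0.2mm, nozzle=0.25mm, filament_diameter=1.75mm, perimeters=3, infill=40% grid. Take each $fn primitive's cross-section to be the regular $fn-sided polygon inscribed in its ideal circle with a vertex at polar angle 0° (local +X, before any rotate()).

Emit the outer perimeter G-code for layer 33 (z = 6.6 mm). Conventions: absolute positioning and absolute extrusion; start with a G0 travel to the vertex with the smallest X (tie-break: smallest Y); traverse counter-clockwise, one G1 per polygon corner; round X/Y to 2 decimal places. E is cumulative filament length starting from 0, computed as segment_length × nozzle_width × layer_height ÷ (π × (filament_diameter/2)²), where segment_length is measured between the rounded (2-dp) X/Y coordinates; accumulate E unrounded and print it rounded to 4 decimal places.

G0 X0.00 Y0.00 Z6.60
G1 X23.00 Y0.00 E0.4781
G1 X23.00 Y20.00 E0.8939
G1 X0.00 Y20.00 E1.3720
G1 X0.00 Y0.00 E1.7877

At z = 6.6 mm: the cube (footprint 23×20) is included at this height; the r=2.5 cylinder at (6.5, 2.5) gives a regular 8-gon of circumradius 2.5 (constant along its height); Taking the union: the r=2.5 cylinder at (6.5, 2.5) lies entirely inside the 23×20 cube, so the union is just the 23×20 cube — 1 connected region. The outline is a single polygon with 4 vertices. Extrusion per mm of travel: 0.25 × 0.2 / (π × 0.875²) = 0.020788. Accumulating E over each segment gives final E = 1.7877.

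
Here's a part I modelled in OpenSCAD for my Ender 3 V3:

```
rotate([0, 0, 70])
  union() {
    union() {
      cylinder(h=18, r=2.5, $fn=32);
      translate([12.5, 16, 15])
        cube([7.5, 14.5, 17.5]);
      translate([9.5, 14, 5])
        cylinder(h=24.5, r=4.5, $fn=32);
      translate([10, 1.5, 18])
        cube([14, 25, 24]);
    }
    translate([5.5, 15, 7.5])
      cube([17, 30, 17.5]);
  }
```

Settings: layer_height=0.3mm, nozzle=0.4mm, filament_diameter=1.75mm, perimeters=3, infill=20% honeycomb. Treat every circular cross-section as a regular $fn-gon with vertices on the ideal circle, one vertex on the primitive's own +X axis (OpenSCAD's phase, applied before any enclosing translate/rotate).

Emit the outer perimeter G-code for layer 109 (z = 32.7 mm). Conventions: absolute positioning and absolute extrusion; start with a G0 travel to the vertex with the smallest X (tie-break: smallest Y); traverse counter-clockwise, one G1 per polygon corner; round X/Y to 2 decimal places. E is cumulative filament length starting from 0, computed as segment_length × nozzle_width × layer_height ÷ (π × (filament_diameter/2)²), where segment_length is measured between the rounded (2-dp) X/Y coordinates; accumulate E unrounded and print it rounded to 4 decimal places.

G0 X-21.48 Y18.46 Z32.70
G1 X2.01 Y9.91 E1.2471
G1 X6.80 Y23.07 E1.9458
G1 X-16.69 Y31.62 E3.1930
G1 X-21.48 Y18.46 E3.8917

At z = 32.7 mm: the cylinder does not reach this height (z outside [0, 18]); the cube at (12.5, 16) does not reach this height (z outside [15, 32.5]); the cylinder at (9.5, 14) is not intersected at this z (z outside [5, 29.5]); the cube at (10, 1.5) is present — its section is the full 14×25 rectangle; Combining (union): only the 14×25 cube at (10, 1.5) is present, so the union is just that shape — 1 connected region; the cube at (5.5, 15) is absent (z outside [7.5, 25]); Taking the union: only that combined region is present, so the union is just that shape — 1 connected region; (whole slice rotated 70° about Z — lengths, areas and connectivity unchanged). The outline is a single polygon with 4 vertices. Extrusion per mm of travel: 0.4 × 0.3 / (π × 0.875²) = 0.049890. Accumulating E over each segment gives final E = 3.8917.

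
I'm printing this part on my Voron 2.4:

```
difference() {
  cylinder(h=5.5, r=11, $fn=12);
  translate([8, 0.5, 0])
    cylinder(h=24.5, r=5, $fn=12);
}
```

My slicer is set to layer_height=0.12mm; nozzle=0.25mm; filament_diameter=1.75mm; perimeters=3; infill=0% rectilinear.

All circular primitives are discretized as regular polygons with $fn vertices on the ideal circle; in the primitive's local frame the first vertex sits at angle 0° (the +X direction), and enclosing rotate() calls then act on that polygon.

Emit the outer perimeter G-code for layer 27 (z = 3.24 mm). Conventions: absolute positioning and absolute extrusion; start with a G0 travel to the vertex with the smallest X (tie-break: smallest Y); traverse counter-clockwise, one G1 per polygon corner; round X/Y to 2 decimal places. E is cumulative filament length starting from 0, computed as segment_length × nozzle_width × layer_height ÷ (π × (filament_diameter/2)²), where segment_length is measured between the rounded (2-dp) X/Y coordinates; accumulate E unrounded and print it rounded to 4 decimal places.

At z = 3.24 mm: the cylinder: section is a regular 12-gon, circumradius r=11; the r=5 cylinder at (8, 0.5) contributes a regular 12-gon of circumradius 5; After the difference (first − rest): starting from the r=11 cylinder, the r=5 cylinder at (8, 0.5) partially overlaps it — only the 59.93 mm² overlap (of its 75.00 mm²) is removed, clipping the outline — 1 connected region. The outline is a single polygon with 20 vertices. Extrusion per mm of travel: 0.25 × 0.12 / (π × 0.875²) = 0.012473. Accumulating E over each segment gives final E = 0.9754.

G0 X-11.00 Y0.00 Z3.24
G1 X-9.53 Y-5.50 E0.0710
G1 X-5.50 Y-9.53 E0.1421
G1 X0.00 Y-11.00 E0.2131
G1 X5.50 Y-9.53 E0.2841
G1 X9.53 Y-5.50 E0.3552
G1 X9.93 Y-3.98 E0.3748
G1 X8.00 Y-4.50 E0.3997
G1 X5.50 Y-3.83 E0.4320
G1 X3.67 Y-2.00 E0.4643
G1 X3.00 Y0.50 E0.4966
G1 X3.67 Y3.00 E0.5288
G1 X5.50 Y4.83 E0.5611
G1 X8.00 Y5.50 E0.5934
G1 X9.64 Y5.06 E0.6146
G1 X9.53 Y5.50 E0.6202
G1 X5.50 Y9.53 E0.6913
G1 X0.00 Y11.00 E0.7623
G1 X-5.50 Y9.53 E0.8333
G1 X-9.53 Y5.50 E0.9044
G1 X-11.00 Y0.00 E0.9754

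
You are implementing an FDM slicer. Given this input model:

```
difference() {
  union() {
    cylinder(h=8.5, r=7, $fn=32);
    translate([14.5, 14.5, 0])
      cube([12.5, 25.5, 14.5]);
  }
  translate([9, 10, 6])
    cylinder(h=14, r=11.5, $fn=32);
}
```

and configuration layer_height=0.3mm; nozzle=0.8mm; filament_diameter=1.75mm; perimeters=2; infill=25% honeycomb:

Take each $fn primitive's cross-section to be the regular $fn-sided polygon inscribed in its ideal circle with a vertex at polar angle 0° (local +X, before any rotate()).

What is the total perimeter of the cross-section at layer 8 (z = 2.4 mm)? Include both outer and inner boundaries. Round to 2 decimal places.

119.91 mm

At z = 2.4 mm: the r=7 cylinder contributes a regular 32-gon of circumradius 7 (perimeter = 2·32·7.000·sin(180°/32) = 43.91 mm); the 12.5×25.5 cube at (14.5, 14.5) contributes its full rectangle (perimeter 76.00 mm); Merging all regions: the 2 present regions are separate (no shared area or edge), so areas and boundary lengths simply add and each stays a separate island — boundary = 119.91 mm; the cylinder at (9, 10) is not intersected at this z (z outside [6, 20]); Subtracting the remaining from the first: none of the subtracted shapes is present at this height, so that combined region is unchanged — boundary = 119.91 mm. Overall, the cross-section has 2 separate islands. Total boundary length (outer) = 119.91 mm.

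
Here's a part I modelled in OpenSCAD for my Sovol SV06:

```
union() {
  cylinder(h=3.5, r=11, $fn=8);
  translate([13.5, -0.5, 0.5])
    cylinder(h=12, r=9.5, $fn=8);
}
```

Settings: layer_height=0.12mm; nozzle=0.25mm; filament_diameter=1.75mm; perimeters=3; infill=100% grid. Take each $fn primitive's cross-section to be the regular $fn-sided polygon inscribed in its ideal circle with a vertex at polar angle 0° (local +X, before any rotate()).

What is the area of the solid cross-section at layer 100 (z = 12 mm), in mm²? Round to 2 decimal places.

255.27 mm²

At z = 12 mm: the cylinder is not intersected at this z (z outside [0, 3.5]); the cylinder at (13.5, -0.5): section is a regular 8-gon, circumradius r=9.5 (area = (8/2)·9.500²·sin(360°/8) = 255.27 mm²); Taking the union: only the r=9.5 cylinder at (13.5, -0.5) is present, so the union is just that shape — area = 255.27 mm². Overall, the cross-section is a single solid region. Net area = 255.27 mm².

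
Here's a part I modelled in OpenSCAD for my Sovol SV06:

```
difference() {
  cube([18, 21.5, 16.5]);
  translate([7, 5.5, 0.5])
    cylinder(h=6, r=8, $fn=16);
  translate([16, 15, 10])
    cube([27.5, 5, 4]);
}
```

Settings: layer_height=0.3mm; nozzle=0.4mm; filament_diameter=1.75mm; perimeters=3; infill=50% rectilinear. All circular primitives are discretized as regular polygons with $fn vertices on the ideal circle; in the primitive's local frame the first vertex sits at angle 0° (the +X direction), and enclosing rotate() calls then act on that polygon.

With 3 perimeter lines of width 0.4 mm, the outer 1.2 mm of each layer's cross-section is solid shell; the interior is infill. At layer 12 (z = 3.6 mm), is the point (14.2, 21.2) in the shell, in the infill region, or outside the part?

shell

At z = 3.6 mm: the cube is present — its section is the full 18×21.5 rectangle; the cylinder at (7, 5.5): section is a regular 16-gon, circumradius r=8; the cube at (16, 15) is not intersected at this z (z outside [10, 14]); After the difference (first − rest): starting from the 18×21.5 cube, the r=8 cylinder at (7, 5.5) partially overlaps it — only the 172.67 mm² overlap (of its 195.93 mm²) is removed, clipping the outline — 2 connected regions. Overall, the cross-section has 2 separate islands. The nearest boundary edge runs (0.00, 21.50)→(18.00, 21.50); distance from the point to it = 0.30 mm. (Shell/infill is judged within the island containing the point — the largest one.) The point is inside the cross-section, 0.30 mm from the nearest boundary — within the 1.2 mm shell band (3 × 0.4).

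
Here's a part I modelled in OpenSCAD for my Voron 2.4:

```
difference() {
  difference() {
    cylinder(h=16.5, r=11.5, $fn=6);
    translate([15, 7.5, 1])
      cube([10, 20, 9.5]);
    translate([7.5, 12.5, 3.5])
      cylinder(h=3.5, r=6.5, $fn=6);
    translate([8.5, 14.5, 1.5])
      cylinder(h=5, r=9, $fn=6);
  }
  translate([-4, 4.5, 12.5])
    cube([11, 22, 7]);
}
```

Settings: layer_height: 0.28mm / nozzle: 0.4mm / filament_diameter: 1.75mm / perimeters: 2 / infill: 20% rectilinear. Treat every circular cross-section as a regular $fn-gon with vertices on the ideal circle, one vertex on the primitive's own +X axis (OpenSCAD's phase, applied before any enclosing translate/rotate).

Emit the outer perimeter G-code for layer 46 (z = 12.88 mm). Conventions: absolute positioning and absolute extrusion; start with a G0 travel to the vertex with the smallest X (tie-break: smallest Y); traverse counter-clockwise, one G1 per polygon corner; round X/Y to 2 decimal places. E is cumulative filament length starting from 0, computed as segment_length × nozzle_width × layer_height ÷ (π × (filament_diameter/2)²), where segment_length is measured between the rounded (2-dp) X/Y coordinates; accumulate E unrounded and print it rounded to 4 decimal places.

G0 X-11.50 Y0.00 Z12.88
G1 X-5.75 Y-9.96 E0.5355
G1 X5.75 Y-9.96 E1.0710
G1 X11.50 Y0.00 E1.6065
G1 X7.00 Y7.79 E2.0254
G1 X7.00 Y4.50 E2.1786
G1 X-4.00 Y4.50 E2.6908
G1 X-4.00 Y9.96 E2.9451
G1 X-5.75 Y9.96 E3.0266
G1 X-11.50 Y0.00 E3.5621

At z = 12.88 mm: the r=11.5 cylinder contributes a regular 6-gon of circumradius 11.5; the cube at (15, 7.5) is absent (z outside [1, 10.5]); the cylinder at (7.5, 12.5) is absent (z outside [3.5, 7]); the cylinder at (8.5, 14.5) is not intersected at this z (z outside [1.5, 6.5]); After the difference (first − rest): none of the subtracted shapes is present at this height, so the r=11.5 cylinder is unchanged — 1 connected region; the cube at (-4, 4.5) (footprint 11×22) is included at this height; After the difference (first − rest): starting from the result so far, the 11×22 cube at (-4, 4.5) partially overlaps it — only the 58.70 mm² overlap (of its 242.00 mm²) is removed, clipping the outline — 1 connected region. The outline is a single polygon with 9 vertices. Extrusion per mm of travel: 0.4 × 0.28 / (π × 0.875²) = 0.046564. Accumulating E over each segment gives final E = 3.5621.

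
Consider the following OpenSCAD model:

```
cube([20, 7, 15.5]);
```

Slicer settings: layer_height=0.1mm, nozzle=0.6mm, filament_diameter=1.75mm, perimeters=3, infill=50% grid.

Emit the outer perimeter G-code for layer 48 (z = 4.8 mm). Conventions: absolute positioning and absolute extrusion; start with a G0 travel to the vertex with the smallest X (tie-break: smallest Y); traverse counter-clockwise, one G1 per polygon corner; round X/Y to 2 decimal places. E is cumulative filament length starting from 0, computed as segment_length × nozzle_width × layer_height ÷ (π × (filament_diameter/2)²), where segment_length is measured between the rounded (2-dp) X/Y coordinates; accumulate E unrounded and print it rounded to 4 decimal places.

G0 X0.00 Y0.00 Z4.80
G1 X20.00 Y0.00 E0.4989
G1 X20.00 Y7.00 E0.6735
G1 X0.00 Y7.00 E1.1724
G1 X0.00 Y0.00 E1.3470

At z = 4.8 mm: the cube (footprint 20×7) is included at this height. The outline is a single polygon with 4 vertices. Extrusion per mm of travel: 0.6 × 0.1 / (π × 0.875²) = 0.024945. Accumulating E over each segment gives final E = 1.3470.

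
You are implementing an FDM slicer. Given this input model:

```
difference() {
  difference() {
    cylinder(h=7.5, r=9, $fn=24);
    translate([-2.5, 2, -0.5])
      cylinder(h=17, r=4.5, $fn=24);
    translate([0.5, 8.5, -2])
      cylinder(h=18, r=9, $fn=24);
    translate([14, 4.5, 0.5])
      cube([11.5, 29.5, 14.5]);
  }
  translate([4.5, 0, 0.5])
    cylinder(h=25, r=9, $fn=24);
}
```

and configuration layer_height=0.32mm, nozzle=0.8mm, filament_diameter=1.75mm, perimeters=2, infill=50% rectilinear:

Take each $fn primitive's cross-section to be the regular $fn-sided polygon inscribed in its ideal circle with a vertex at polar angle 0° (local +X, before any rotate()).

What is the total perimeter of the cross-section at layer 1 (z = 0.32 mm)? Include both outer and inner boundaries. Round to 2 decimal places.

59.96 mm

At z = 0.32 mm: the r=9 cylinder contributes a regular 24-gon of circumradius 9 (perimeter = 2·24·9.000·sin(180°/24) = 56.39 mm); the cylinder at (-2.5, 2): section is a regular 24-gon, circumradius r=4.5 (perimeter = 2·24·4.500·sin(180°/24) = 28.19 mm); the r=9 cylinder at (0.5, 8.5) gives a regular 24-gon of circumradius 9 (constant along its height) (perimeter = 2·24·9.000·sin(180°/24) = 56.39 mm); the cube at (14, 4.5) does not reach this height (z outside [0.5, 15]); Subtracting the remaining from the first: starting from the r=9 cylinder, the r=4.5 cylinder at (-2.5, 2) lies wholly inside it (removes its full 62.89 mm² and its 28.19 mm outline becomes a hole wall); the r=9 cylinder at (0.5, 8.5) partially overlaps it — only the 61.17 mm² overlap (of its 251.57 mm²) is removed, clipping the outline — boundary = 59.96 mm; the cylinder at (4.5, 0) is not intersected at this z (z outside [0.5, 25.5]); Taking the first minus the rest: none of the subtracted shapes is present at this height, so that combined region is unchanged — boundary = 59.96 mm. Overall, the cross-section is a single solid region. Total boundary length (outer) = 59.96 mm.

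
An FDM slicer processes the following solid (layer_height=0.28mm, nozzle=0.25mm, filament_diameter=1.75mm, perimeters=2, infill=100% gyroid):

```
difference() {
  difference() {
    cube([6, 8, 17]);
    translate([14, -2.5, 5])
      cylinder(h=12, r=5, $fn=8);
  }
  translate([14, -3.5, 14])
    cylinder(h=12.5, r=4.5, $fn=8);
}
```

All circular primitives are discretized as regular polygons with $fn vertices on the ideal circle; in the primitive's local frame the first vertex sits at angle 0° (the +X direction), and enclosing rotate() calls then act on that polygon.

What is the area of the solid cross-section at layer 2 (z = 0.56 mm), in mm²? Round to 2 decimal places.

48.00 mm²

At z = 0.56 mm: the cube is present — its section is the full 6×8 rectangle (area 48.00 mm²); the cylinder at (14, -2.5) is absent (z outside [5, 17]); Taking the first minus the rest: none of the subtracted shapes is present at this height, so the 6×8 cube is unchanged — area = 48.00 mm²; the cylinder at (14, -3.5) is absent (z outside [14, 26.5]); Subtracting the remaining from the first: none of the subtracted shapes is present at this height, so the result so far is unchanged — area = 48.00 mm². Overall, the cross-section is a single solid region. Net area = 48.00 mm².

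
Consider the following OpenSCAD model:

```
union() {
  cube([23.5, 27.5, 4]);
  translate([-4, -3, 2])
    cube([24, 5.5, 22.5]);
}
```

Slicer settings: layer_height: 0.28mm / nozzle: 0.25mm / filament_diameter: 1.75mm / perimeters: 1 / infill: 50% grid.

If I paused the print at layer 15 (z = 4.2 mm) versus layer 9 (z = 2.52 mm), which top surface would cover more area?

layer 9 (z = 2.52 mm)

Layer 15 (z = 4.2): the cube does not reach this height (z outside [0, 4]); the 24×5.5 cube at (-4, -3) contributes its full rectangle (area 132.00 mm²); Combining (union): only the 24×5.5 cube at (-4, -3) is present, so the union is just that shape — area = 132.00 mm². So its area = 132.00 mm². Layer 9 (z = 2.52): the cube (footprint 23.5×27.5) is included at this height (area 646.25 mm²); the cube at (-4, -3) (footprint 24×5.5) is included at this height (area 132.00 mm²); Merging all regions: the regions partially overlap — summed areas 778.25 mm² minus the doubly-counted overlap 50.00 mm² gives 728.25 mm² — area = 728.25 mm². So its area = 728.25 mm². Layer 9 is larger (728.25 vs 132.00 mm²).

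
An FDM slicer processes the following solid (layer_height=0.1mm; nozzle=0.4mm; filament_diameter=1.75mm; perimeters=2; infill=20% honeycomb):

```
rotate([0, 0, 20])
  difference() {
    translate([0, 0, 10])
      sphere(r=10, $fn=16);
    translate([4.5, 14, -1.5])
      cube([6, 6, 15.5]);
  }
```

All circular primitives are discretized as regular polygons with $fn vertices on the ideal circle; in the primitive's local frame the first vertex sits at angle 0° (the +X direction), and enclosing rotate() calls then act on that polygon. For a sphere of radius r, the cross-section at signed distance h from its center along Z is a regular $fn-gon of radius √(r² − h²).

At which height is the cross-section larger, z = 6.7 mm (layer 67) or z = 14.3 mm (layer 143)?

Layer 67 (z = 6.7): the sphere: section is a regular 16-gon, circumradius = √(r²−h²) = √(10²−3.3²) = 9.440 (area = (16/2)·9.440²·sin(360°/16) = 272.81 mm²); the cube at (4.5, 14) (footprint 6×6) is included at this height (area 36.00 mm²); Subtracting the remaining from the first: starting from the r=10 sphere (272.81 mm²), the 6×6 cube at (4.5, 14) misses the remaining region (no effect) — area = 272.81 mm²; (whole slice rotated 20° about Z — lengths, areas and connectivity unchanged). So its area = 272.81 mm². Layer 143 (z = 14.3): the r=10 sphere contributes a regular 16-gon of circumradius √(10²−4.3²) = 9.028 (area = (16/2)·9.028²·sin(360°/16) = 249.54 mm²); the cube at (4.5, 14) is not intersected at this z (z outside [-1.5, 14]); After the difference (first − rest): none of the subtracted shapes is present at this height, so the r=10 sphere is unchanged — area = 249.54 mm²; (whole slice rotated 20° about Z — lengths, areas and connectivity unchanged). So its area = 249.54 mm². Layer 67 is larger (272.81 vs 249.54 mm²).

layer 67 (z = 6.7 mm)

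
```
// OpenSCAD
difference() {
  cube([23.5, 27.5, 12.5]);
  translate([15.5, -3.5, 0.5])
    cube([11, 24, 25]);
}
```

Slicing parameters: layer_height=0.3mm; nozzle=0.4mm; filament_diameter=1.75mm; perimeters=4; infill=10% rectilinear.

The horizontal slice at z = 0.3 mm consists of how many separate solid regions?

1

At z = 0.3 mm: the cube (footprint 23.5×27.5) is included at this height; the cube at (15.5, -3.5) is absent (z outside [0.5, 25.5]); Subtracting the remaining from the first: none of the subtracted shapes is present at this height, so the 23.5×27.5 cube is unchanged — 1 connected region. The result has 1 disconnected region.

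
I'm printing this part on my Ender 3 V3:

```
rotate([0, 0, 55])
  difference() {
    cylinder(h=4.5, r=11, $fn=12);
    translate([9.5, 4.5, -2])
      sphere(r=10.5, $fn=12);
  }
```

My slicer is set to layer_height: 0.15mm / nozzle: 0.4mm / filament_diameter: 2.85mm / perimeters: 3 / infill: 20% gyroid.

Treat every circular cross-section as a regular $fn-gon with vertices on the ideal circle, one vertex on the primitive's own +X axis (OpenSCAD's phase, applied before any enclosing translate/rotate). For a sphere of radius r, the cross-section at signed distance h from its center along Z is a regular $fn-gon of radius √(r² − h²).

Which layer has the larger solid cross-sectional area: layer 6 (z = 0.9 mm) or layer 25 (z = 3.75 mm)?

Layer 6 (z = 0.9): the cylinder: section is a regular 12-gon, circumradius r=11 (area = (12/2)·11.000²·sin(360°/12) = 363.00 mm²); the sphere at (9.5, 4.5): section is a regular 12-gon, circumradius = √(r²−h²) = √(10.5²−2.9²) = 10.092 (area = (12/2)·10.092²·sin(360°/12) = 305.52 mm²); Taking the first minus the rest: starting from the r=11 cylinder (363.00 mm²), the r=10.5 sphere at (9.5, 4.5) partially overlaps it — only the 126.50 mm² overlap (of its 305.52 mm²) is removed, clipping the outline — area = 236.50 mm²; (rotated 55° about Z; rotation is an isometry so areas/perimeters/island counts are preserved). So its area = 236.50 mm². Layer 25 (z = 3.75): the r=11 cylinder contributes a regular 12-gon of circumradius 11 (area = (12/2)·11.000²·sin(360°/12) = 363.00 mm²); the sphere at (9.5, 4.5): section is a regular 12-gon, circumradius = √(r²−h²) = √(10.5²−5.75²) = 8.786 (area = (12/2)·8.786²·sin(360°/12) = 231.56 mm²); Taking the first minus the rest: starting from the r=11 cylinder (363.00 mm²), the r=10.5 sphere at (9.5, 4.5) partially overlaps it — only the 99.60 mm² overlap (of its 231.56 mm²) is removed, clipping the outline — area = 263.40 mm²; (rotated 55° about Z; rotation is an isometry so areas/perimeters/island counts are preserved). So its area = 263.40 mm². Layer 25 is larger (263.40 vs 236.50 mm²).

layer 25 (z = 3.75 mm)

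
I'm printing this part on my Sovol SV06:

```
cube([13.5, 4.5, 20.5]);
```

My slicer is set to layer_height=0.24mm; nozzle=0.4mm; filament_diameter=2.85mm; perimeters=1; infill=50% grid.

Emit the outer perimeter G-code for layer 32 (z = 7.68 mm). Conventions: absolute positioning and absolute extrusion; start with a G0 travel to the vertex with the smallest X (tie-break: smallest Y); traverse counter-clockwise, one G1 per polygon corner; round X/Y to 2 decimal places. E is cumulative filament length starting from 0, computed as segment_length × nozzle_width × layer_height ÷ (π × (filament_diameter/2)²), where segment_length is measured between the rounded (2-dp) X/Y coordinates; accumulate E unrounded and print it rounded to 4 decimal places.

G0 X0.00 Y0.00 Z7.68
G1 X13.50 Y0.00 E0.2032
G1 X13.50 Y4.50 E0.2709
G1 X0.00 Y4.50 E0.4740
G1 X0.00 Y0.00 E0.5417

At z = 7.68 mm: the 13.5×4.5 cube contributes its full rectangle. The outline is a single polygon with 4 vertices. Extrusion per mm of travel: 0.4 × 0.24 / (π × 1.425²) = 0.015048. Accumulating E over each segment gives final E = 0.5417.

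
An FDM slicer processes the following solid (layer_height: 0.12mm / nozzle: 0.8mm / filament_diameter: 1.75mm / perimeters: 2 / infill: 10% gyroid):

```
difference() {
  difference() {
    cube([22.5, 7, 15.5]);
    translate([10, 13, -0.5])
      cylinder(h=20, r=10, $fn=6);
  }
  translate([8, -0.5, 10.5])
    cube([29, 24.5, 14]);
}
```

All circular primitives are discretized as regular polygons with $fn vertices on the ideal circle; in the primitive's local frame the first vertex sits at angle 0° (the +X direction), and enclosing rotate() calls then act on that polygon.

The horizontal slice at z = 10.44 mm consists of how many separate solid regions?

1

At z = 10.44 mm: the cube (footprint 22.5×7) is included at this height; the r=10 cylinder at (10, 13) gives a regular 6-gon of circumradius 10 (constant along its height); Subtracting the remaining from the first: starting from the 22.5×7 cube, the r=10 cylinder at (10, 13) partially overlaps it — only the 30.69 mm² overlap (of its 259.81 mm²) is removed, clipping the outline — 1 connected region; the cube at (8, -0.5) does not reach this height (z outside [10.5, 24.5]); After the difference (first − rest): none of the subtracted shapes is present at this height, so the result so far is unchanged — 1 connected region. The result has 1 disconnected region.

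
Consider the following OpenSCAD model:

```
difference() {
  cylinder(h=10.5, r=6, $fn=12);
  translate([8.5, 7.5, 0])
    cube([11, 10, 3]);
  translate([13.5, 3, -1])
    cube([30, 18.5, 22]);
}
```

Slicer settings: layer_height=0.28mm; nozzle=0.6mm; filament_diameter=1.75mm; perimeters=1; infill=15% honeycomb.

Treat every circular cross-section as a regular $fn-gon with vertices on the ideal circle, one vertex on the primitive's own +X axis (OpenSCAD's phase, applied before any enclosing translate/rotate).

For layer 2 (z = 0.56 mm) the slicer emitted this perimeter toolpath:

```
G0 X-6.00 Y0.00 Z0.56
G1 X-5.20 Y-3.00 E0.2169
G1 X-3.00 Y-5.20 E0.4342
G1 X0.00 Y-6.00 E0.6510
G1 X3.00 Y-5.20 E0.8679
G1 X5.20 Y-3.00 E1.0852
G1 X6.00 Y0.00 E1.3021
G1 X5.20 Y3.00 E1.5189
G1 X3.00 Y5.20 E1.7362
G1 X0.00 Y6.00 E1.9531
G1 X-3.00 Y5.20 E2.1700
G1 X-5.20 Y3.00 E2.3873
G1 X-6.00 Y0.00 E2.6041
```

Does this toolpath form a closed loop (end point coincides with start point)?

yes

Start point (G0): (-6.00, 0.00). End point (last G1): the path returns to the start — closed.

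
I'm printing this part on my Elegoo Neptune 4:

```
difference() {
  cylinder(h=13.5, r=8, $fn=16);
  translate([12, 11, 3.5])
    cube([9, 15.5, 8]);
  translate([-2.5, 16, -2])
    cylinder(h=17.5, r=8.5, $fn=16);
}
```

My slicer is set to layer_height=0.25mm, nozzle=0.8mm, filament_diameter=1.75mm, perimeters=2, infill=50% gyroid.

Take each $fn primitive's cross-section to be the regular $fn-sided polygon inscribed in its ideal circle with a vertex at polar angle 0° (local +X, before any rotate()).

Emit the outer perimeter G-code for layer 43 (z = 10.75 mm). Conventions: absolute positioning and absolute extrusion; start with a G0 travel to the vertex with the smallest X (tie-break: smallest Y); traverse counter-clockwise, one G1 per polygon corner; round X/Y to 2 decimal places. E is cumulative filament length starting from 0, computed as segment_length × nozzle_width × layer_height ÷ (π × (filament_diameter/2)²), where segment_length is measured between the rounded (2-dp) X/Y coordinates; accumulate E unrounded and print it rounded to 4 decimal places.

G0 X-8.00 Y0.00 Z10.75
G1 X-7.39 Y-3.06 E0.2594
G1 X-5.66 Y-5.66 E0.5191
G1 X-3.06 Y-7.39 E0.7788
G1 X0.00 Y-8.00 E1.0382
G1 X3.06 Y-7.39 E1.2977
G1 X5.66 Y-5.66 E1.5574
G1 X7.39 Y-3.06 E1.8170
G1 X8.00 Y0.00 E2.0765
G1 X7.39 Y3.06 E2.3359
G1 X5.66 Y5.66 E2.5956
G1 X3.06 Y7.39 E2.8553
G1 X0.01 Y8.00 E3.1139
G1 X-2.50 Y7.50 E3.3267
G1 X-2.51 Y7.50 E3.3276
G1 X-3.06 Y7.39 E3.3742
G1 X-5.66 Y5.66 E3.6339
G1 X-7.39 Y3.06 E3.8935
G1 X-8.00 Y0.00 E4.1530

At z = 10.75 mm: the r=8 cylinder gives a regular 16-gon of circumradius 8 (constant along its height); the 9×15.5 cube at (12, 11) contributes its full rectangle; the r=8.5 cylinder at (-2.5, 16) contributes a regular 16-gon of circumradius 8.5; Subtracting the remaining from the first: starting from the r=8 cylinder, the 9×15.5 cube at (12, 11) misses the remaining region (no effect); the r=8.5 cylinder at (-2.5, 16) partially overlaps it — only the 0.01 mm² overlap (of its 221.19 mm²) is removed, clipping the outline — 1 connected region. The outline is a single polygon with 18 vertices. Extrusion per mm of travel: 0.8 × 0.25 / (π × 0.875²) = 0.083150. Accumulating E over each segment gives final E = 4.1530.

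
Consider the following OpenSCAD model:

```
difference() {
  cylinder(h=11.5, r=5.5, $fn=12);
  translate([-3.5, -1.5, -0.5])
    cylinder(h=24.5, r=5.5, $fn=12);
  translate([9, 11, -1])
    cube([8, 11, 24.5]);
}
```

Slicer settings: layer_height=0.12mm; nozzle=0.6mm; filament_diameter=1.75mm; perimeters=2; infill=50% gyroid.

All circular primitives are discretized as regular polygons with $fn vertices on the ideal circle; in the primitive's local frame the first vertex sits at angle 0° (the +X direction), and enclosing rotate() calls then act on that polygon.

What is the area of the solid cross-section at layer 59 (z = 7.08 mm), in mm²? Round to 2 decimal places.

40.06 mm²

At z = 7.08 mm: the cylinder: section is a regular 12-gon, circumradius r=5.5 (area = (12/2)·5.500²·sin(360°/12) = 90.75 mm²); the cylinder at (-3.5, -1.5): section is a regular 12-gon, circumradius r=5.5 (area = (12/2)·5.500²·sin(360°/12) = 90.75 mm²); the cube at (9, 11) (footprint 8×11) is included at this height (area 88.00 mm²); Subtracting the remaining from the first: starting from the r=5.5 cylinder (90.75 mm²), the r=5.5 cylinder at (-3.5, -1.5) partially overlaps it — only the 50.69 mm² overlap (of its 90.75 mm²) is removed, clipping the outline; the 8×11 cube at (9, 11) misses the remaining region (no effect) — area = 40.06 mm². Overall, the cross-section is a single solid region. Net area = 40.06 mm².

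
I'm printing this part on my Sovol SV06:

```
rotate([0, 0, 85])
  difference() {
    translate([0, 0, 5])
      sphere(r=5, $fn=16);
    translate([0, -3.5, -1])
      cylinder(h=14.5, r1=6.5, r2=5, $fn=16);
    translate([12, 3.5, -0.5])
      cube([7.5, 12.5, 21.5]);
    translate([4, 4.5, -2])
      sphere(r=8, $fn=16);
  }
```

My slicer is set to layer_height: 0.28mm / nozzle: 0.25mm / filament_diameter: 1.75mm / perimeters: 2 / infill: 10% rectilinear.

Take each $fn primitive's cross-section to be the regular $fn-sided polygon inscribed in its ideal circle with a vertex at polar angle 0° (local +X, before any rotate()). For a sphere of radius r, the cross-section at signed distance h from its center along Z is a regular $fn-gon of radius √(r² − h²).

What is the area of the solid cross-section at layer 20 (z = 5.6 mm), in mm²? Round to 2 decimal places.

At z = 5.6 mm: the r=5 sphere contributes a regular 16-gon of circumradius √(5²−0.6²) = 4.964 (area = (16/2)·4.964²·sin(360°/16) = 75.43 mm²); the cone at (0, -3.5): at t=0.455 of its height the radius interpolates to r₁+(r₂−r₁)t = 5.817, giving a regular 16-gon of that circumradius (area = (16/2)·5.817²·sin(360°/16) = 103.60 mm²); the cube at (12, 3.5) (footprint 7.5×12.5) is included at this height (area 93.75 mm²); the sphere at (4, 4.5): section is a regular 16-gon, circumradius = √(r²−h²) = √(8²−7.6²) = 2.498 (area = (16/2)·2.498²·sin(360°/16) = 19.10 mm²); After the difference (first − rest): starting from the r=5 sphere (75.43 mm²), the cone at (0, -3.5) partially overlaps it — only the 51.77 mm² overlap (of its 103.60 mm²) is removed, clipping the outline; the 7.5×12.5 cube at (12, 3.5) misses the remaining region (no effect); the r=8 sphere at (4, 4.5) partially overlaps it — only the 3.61 mm² overlap (of its 19.10 mm²) is removed, clipping the outline — area = 20.06 mm²; (rotated 85° about Z; rotation is an isometry so areas/perimeters/island counts are preserved). Overall, the cross-section is a single solid region. Net area = 20.06 mm².

20.06 mm²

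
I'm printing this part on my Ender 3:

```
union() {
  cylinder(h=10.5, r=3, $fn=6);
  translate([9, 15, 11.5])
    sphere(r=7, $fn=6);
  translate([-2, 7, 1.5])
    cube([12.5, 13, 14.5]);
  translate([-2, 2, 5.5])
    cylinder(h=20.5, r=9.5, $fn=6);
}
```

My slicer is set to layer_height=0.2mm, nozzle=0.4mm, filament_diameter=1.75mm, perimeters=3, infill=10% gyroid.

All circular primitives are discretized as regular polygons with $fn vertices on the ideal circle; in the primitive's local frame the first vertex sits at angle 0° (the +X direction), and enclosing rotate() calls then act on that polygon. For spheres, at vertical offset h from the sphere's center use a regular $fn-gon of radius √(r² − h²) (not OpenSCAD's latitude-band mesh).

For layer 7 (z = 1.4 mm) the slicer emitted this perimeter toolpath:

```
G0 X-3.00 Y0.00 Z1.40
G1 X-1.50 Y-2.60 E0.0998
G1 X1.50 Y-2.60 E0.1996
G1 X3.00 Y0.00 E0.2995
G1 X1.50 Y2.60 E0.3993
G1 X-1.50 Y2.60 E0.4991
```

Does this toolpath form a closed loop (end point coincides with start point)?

Start point (G0): (-3.00, 0.00). End point (last G1): the path does not return to the start — open.

no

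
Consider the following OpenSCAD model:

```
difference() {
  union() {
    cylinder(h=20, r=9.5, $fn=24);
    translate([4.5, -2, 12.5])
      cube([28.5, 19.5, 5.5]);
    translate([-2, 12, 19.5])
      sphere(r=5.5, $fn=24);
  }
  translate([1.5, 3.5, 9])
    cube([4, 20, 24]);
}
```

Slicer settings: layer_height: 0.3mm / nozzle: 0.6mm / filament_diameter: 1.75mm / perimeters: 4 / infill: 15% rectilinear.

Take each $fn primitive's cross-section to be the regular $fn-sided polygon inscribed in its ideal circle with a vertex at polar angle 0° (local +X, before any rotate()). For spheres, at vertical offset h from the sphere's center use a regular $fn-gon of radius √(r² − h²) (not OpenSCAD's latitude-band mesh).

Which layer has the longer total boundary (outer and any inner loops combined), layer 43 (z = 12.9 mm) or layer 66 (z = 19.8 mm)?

Layer 43 (z = 12.9): the r=9.5 cylinder gives a regular 24-gon of circumradius 9.5 (constant along its height) (perimeter = 2·24·9.500·sin(180°/24) = 59.52 mm); the 28.5×19.5 cube at (4.5, -2) contributes its full rectangle (perimeter 96.00 mm); the sphere at (-2, 12) does not reach this height (|z−center|=6.600 > r=5.5); Merging all regions: the regions partially overlap (shared area 38.98 mm²), so the edge portions inside another operand are dropped and the merged outline is re-measured after clipping — boundary = 128.24 mm; the cube at (1.5, 3.5) is present — its section is the full 4×20 rectangle (perimeter 48.00 mm); Subtracting the remaining from the first: starting from the result so far, the 4×20 cube at (1.5, 3.5) partially overlaps it — only the 30.23 mm² overlap (of its 80.00 mm²) is removed, clipping the outline — boundary = 138.70 mm. So its perimeter = 138.70 mm. Layer 66 (z = 19.8): the r=9.5 cylinder contributes a regular 24-gon of circumradius 9.5 (perimeter = 2·24·9.500·sin(180°/24) = 59.52 mm); the cube at (4.5, -2) does not reach this height (z outside [12.5, 18]); the sphere at (-2, 12): section is a regular 24-gon, circumradius = √(r²−h²) = √(5.5²−0.3²) = 5.492 (perimeter = 2·24·5.492·sin(180°/24) = 34.41 mm); Merging all regions: the regions partially overlap (shared area 15.32 mm²), so the edge portions inside another operand are dropped and the merged outline is re-measured after clipping — boundary = 76.27 mm; the 4×20 cube at (1.5, 3.5) contributes its full rectangle (perimeter 48.00 mm); Taking the first minus the rest: starting from that combined region, the 4×20 cube at (1.5, 3.5) partially overlaps it — only the 31.23 mm² overlap (of its 80.00 mm²) is removed, clipping the outline — boundary = 86.02 mm. So its perimeter = 86.02 mm. Layer 43 is larger (138.70 vs 86.02 mm).

layer 43 (z = 12.9 mm)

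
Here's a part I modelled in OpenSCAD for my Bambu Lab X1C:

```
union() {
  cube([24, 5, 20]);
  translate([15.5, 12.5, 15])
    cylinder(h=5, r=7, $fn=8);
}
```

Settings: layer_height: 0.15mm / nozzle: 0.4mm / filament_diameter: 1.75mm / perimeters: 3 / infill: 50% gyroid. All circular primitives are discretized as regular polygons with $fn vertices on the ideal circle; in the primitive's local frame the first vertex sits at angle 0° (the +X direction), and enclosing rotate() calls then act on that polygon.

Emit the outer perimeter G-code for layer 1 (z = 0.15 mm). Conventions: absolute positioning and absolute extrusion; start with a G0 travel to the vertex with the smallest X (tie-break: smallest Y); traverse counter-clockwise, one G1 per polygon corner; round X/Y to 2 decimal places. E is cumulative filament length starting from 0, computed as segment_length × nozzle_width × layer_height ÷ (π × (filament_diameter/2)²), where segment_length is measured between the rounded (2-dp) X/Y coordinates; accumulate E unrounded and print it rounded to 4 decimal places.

G0 X0.00 Y0.00 Z0.15
G1 X24.00 Y0.00 E0.5987
G1 X24.00 Y5.00 E0.7234
G1 X0.00 Y5.00 E1.3221
G1 X0.00 Y0.00 E1.4468

At z = 0.15 mm: the cube (footprint 24×5) is included at this height; the cylinder at (15.5, 12.5) does not reach this height (z outside [15, 20]); Taking the union: only the 24×5 cube is present, so the union is just that shape — 1 connected region. The outline is a single polygon with 4 vertices. Extrusion per mm of travel: 0.4 × 0.15 / (π × 0.875²) = 0.024945. Accumulating E over each segment gives final E = 1.4468.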